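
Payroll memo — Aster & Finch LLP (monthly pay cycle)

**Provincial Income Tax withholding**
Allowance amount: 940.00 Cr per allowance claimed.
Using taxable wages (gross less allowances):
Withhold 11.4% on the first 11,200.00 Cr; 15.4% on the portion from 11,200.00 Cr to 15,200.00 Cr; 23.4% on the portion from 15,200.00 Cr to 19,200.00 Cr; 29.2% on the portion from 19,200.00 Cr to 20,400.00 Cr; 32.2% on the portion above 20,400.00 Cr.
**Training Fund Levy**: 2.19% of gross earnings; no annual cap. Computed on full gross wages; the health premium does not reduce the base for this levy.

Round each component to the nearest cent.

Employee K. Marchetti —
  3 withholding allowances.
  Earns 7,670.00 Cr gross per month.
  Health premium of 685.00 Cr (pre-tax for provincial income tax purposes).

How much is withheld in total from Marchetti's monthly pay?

Provincial Income Tax: taxable = 7,670.00 Cr − 685.00 Cr − 3×940.00 Cr = 4,165.00 Cr
  11.4% × 4,165.00 Cr = 474.81 Cr
Training Fund Levy: 2.19% × 7,670.00 Cr = 167.97 Cr
Total: 474.81 Cr + 167.97 Cr = 642.78 Cr

642.78 Cr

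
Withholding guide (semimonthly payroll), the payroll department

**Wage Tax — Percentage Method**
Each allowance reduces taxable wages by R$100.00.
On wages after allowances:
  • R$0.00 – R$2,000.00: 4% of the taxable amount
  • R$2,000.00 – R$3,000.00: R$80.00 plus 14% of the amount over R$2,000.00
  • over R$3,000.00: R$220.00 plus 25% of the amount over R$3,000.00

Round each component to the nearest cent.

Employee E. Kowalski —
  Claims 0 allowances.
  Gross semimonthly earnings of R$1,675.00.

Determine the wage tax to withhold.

Wage Tax: taxable = R$1,675.00
  4% × R$1,675.00 = R$67.00

R$67.00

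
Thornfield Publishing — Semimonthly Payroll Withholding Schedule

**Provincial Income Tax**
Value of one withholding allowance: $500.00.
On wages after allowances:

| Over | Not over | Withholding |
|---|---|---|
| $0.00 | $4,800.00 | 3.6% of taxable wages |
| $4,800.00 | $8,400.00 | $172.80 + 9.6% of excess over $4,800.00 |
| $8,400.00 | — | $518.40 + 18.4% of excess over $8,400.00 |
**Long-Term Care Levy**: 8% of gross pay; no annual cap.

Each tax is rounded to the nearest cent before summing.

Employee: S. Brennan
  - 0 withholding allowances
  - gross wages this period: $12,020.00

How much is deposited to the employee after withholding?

Provincial Income Tax: taxable = $12,020.00
  $518.40 + 18.4% × ($12,020.00 − $8,400.00) = $518.40 + 18.4% × $3,620.00 = $1,184.48
Long-Term Care Levy: 8% × $12,020.00 = $961.60
Total withheld: $1,184.48 + $961.60 = $2,146.08
Net pay: $12,020.00 − $2,146.08 = $9,873.92

$9,873.92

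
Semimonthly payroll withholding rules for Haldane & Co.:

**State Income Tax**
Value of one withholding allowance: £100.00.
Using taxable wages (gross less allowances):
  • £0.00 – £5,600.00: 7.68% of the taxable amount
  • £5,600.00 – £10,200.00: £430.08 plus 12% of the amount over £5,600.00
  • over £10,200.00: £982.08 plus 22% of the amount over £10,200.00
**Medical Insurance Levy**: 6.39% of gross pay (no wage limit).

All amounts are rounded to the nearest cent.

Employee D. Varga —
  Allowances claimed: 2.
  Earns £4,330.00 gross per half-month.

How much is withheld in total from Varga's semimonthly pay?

State Income Tax: taxable = £4,330.00 − 2×£100.00 = £4,130.00
  7.68% × £4,130.00 = £317.18
Medical Insurance Levy: 6.39% × £4,330.00 = £276.69
Total: £317.18 + £276.69 = £593.87

£593.87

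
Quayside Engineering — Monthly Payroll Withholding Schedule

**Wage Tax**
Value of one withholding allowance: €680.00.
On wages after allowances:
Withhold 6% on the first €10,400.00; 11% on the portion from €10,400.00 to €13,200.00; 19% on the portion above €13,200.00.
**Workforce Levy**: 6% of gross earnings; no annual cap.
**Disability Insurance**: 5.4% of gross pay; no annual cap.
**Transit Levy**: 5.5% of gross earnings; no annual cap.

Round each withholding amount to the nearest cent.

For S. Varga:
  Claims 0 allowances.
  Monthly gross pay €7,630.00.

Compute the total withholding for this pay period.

Wage Tax: taxable = €7,630.00
  6% × €7,630.00 = €457.80
Workforce Levy: 6% × €7,630.00 = €457.80
Disability Insurance: 5.4% × €7,630.00 = €412.02
Transit Levy: 5.5% × €7,630.00 = €419.65
Total: €457.80 + €457.80 + €412.02 + €419.65 = €1,747.27

€1,747.27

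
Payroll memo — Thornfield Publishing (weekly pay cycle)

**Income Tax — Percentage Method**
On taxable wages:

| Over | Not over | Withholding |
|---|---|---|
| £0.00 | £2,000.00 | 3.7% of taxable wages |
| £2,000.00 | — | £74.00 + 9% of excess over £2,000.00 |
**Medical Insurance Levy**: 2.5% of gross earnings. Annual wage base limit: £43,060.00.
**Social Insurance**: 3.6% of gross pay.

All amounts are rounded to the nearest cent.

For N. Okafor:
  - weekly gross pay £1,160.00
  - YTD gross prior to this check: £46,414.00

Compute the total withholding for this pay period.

£84.68

Income Tax: taxable = £1,160.00
  3.7% × £1,160.00 = £42.92
Medical Insurance Levy: YTD £46,414.00 ≥ cap £43,060.00 → £0.00
Social Insurance: 3.6% × £1,160.00 = £41.76
Total: £42.92 + £0.00 + £41.76 = £84.68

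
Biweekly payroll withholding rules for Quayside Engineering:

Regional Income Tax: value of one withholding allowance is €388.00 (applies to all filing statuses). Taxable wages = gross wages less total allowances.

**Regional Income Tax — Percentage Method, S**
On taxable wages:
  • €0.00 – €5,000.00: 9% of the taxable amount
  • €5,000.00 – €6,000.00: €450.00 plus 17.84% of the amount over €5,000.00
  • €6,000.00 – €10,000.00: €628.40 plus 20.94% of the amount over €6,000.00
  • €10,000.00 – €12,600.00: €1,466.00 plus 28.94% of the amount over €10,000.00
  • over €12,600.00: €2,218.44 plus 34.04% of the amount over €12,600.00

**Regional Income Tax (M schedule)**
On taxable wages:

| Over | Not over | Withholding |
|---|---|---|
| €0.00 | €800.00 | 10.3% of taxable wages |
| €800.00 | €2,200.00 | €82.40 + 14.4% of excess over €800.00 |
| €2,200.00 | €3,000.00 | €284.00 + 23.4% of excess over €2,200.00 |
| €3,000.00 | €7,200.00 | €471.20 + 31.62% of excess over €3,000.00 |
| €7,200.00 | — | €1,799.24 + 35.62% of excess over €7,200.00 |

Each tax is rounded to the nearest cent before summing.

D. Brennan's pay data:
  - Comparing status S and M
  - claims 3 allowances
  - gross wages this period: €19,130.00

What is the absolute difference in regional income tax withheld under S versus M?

Regional Income Tax (S): taxable = €19,130.00 − 3×€388.00 = €17,966.00
  €2,218.44 + 34.04% × (€17,966.00 − €12,600.00) = €2,218.44 + 34.04% × €5,366.00 = €4,045.03
Regional Income Tax (M): taxable = €19,130.00 − 3×€388.00 = €17,966.00
  €1,799.24 + 35.62% × (€17,966.00 − €7,200.00) = €1,799.24 + 35.62% × €10,766.00 = €5,634.09
Difference: |€4,045.03 − €5,634.09| = €1,589.06 (higher under M)

€1,589.06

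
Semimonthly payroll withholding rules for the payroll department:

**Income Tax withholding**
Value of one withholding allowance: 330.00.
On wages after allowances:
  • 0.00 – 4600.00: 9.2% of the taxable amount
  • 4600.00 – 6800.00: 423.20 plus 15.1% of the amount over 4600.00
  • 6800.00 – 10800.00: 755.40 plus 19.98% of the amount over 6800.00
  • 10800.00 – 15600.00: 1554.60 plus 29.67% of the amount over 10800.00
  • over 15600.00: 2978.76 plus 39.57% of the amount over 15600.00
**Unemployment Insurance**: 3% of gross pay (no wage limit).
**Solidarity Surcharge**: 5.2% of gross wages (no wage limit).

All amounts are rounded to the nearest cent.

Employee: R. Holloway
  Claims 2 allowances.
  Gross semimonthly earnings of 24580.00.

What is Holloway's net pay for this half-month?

Income Tax: taxable = 24580.00 − 2×330.00 = 23920.00
  2978.76 + 39.57% × (23920.00 − 15600.00) = 2978.76 + 39.57% × 8320.00 = 6270.98
Unemployment Insurance: 3% × 24580.00 = 737.40
Solidarity Surcharge: 5.2% × 24580.00 = 1278.16
Total withheld: 6270.98 + 737.40 + 1278.16 = 8286.54
Net pay: 24580.00 − 8286.54 = 16293.46

16293.46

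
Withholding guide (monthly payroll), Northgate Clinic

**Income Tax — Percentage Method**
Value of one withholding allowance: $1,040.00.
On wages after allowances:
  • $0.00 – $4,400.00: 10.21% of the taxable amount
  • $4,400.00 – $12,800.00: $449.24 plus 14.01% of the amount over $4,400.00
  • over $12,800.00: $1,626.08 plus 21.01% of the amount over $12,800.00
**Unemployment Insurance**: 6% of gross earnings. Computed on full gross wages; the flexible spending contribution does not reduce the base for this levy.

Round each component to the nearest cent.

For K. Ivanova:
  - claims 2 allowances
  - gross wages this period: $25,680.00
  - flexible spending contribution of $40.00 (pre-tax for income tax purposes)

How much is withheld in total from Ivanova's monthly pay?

$5,427.56

Income Tax: taxable = $25,680.00 − $40.00 − 2×$1,040.00 = $23,560.00
  $1,626.08 + 21.01% × ($23,560.00 − $12,800.00) = $1,626.08 + 21.01% × $10,760.00 = $3,886.76
Unemployment Insurance: 6% × $25,680.00 = $1,540.80
Total: $3,886.76 + $1,540.80 = $5,427.56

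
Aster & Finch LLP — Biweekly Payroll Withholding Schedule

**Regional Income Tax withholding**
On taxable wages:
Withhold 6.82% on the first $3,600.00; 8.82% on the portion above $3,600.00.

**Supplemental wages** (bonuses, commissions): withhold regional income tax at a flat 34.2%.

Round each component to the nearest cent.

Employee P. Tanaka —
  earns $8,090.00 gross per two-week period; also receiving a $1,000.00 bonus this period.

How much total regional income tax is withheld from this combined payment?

Regional Income Tax: taxable = $8,090.00
  $245.52 + 8.82% × ($8,090.00 − $3,600.00) = $245.52 + 8.82% × $4,490.00 = $641.54
Supplemental (34.2% flat on bonus): 34.2% × $1,000.00 = $342.00
Total regional income tax: $641.54 + $342.00 = $983.54

$983.54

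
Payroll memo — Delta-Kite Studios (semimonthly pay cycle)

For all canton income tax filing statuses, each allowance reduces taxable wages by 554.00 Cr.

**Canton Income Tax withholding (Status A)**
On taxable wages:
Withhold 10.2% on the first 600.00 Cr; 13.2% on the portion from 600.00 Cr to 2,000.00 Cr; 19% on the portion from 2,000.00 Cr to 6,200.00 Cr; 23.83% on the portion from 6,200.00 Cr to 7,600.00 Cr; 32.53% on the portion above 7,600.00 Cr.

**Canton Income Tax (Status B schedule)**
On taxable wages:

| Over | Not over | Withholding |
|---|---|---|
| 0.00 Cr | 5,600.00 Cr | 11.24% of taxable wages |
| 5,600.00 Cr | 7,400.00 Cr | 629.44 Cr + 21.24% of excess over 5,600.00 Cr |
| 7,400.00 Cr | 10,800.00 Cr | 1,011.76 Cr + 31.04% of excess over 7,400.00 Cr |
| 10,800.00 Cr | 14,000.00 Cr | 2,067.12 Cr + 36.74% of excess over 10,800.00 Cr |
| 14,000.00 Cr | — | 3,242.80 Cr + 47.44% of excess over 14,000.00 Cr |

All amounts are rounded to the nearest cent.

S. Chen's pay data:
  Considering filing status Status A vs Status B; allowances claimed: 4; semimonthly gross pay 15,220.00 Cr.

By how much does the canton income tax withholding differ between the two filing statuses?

258.67 Cr

Canton Income Tax (Status A): taxable = 15,220.00 Cr − 4×554.00 Cr = 13,004.00 Cr
  1,377.62 Cr + 32.53% × (13,004.00 Cr − 7,600.00 Cr) = 1,377.62 Cr + 32.53% × 5,404.00 Cr = 3,135.54 Cr
Canton Income Tax (Status B): taxable = 15,220.00 Cr − 4×554.00 Cr = 13,004.00 Cr
  2,067.12 Cr + 36.74% × (13,004.00 Cr − 10,800.00 Cr) = 2,067.12 Cr + 36.74% × 2,204.00 Cr = 2,876.87 Cr
Difference: |3,135.54 Cr − 2,876.87 Cr| = 258.67 Cr (higher under Status A)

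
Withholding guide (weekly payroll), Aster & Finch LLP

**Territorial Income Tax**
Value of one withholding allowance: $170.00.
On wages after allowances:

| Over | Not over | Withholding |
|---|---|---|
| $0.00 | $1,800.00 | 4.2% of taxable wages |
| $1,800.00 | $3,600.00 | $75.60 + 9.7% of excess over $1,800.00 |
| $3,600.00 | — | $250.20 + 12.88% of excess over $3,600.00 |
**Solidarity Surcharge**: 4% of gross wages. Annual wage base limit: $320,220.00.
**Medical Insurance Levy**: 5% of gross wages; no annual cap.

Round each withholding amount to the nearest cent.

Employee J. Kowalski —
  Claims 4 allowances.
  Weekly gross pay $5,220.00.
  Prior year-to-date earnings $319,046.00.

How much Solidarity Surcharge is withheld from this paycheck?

Solidarity Surcharge: cap $320,220.00 − YTD $319,046.00 = $1,174.00 subject; 4% × $1,174.00 = $46.96

$46.96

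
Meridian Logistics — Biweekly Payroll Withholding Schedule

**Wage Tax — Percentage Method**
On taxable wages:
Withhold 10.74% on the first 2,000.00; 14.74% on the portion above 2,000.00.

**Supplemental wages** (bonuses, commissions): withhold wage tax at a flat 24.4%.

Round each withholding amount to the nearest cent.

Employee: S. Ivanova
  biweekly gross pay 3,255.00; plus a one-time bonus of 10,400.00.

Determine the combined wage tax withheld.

2,937.39

Wage Tax: taxable = 3,255.00
  214.80 + 14.74% × (3,255.00 − 2,000.00) = 214.80 + 14.74% × 1,255.00 = 399.79
Supplemental (24.4% flat on bonus): 24.4% × 10,400.00 = 2,537.60
Total wage tax: 399.79 + 2,537.60 = 2,937.39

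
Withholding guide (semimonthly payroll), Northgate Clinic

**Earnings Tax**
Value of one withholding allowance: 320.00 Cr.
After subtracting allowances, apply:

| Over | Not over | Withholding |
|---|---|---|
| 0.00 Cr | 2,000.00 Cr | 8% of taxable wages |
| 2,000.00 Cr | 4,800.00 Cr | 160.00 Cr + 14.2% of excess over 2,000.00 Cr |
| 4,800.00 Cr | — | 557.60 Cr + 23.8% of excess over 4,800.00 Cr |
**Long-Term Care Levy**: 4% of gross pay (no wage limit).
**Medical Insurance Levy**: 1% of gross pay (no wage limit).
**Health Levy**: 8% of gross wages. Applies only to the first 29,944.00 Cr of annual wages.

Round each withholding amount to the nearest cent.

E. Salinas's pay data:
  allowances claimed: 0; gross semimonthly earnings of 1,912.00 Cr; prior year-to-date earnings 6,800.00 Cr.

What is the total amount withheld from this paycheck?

401.52 Cr

Earnings Tax: taxable = 1,912.00 Cr
  8% × 1,912.00 Cr = 152.96 Cr
Long-Term Care Levy: 4% × 1,912.00 Cr = 76.48 Cr
Medical Insurance Levy: 1% × 1,912.00 Cr = 19.12 Cr
Health Levy: 8% × 1,912.00 Cr = 152.96 Cr
Total: 152.96 Cr + 76.48 Cr + 19.12 Cr + 152.96 Cr = 401.52 Cr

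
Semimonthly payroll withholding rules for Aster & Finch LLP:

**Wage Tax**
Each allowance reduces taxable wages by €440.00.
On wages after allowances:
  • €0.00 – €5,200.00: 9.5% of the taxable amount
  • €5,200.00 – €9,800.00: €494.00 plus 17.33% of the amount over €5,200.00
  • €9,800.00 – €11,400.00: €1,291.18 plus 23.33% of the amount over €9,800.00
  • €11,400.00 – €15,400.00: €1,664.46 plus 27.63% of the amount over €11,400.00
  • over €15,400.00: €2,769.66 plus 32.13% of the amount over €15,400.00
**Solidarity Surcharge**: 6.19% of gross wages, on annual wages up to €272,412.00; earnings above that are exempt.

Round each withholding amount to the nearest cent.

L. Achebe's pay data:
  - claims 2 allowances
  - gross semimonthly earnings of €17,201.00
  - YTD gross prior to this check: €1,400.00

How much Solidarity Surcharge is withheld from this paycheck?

€1,064.74

Solidarity Surcharge: 6.19% × €17,201.00 = €1,064.74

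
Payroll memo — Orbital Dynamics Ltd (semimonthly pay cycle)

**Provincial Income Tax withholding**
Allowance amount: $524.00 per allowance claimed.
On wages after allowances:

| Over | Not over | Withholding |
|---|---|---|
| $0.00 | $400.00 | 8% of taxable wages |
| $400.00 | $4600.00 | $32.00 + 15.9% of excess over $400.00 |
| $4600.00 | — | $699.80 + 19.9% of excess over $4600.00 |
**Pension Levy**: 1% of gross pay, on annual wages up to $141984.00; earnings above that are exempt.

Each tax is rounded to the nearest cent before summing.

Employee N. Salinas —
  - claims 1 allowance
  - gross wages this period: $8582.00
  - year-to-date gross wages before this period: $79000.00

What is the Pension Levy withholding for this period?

Pension Levy: 1% × $8582.00 = $85.82

$85.82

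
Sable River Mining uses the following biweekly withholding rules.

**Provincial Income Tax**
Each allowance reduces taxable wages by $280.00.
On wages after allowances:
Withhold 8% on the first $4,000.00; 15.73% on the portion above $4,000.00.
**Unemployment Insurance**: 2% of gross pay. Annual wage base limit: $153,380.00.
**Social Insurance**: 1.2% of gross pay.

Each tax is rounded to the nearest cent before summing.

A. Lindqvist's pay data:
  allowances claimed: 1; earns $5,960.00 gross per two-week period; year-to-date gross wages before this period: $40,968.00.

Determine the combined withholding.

$774.98

Provincial Income Tax: taxable = $5,960.00 − 1×$280.00 = $5,680.00
  $320.00 + 15.73% × ($5,680.00 − $4,000.00) = $320.00 + 15.73% × $1,680.00 = $584.26
Unemployment Insurance: 2% × $5,960.00 = $119.20
Social Insurance: 1.2% × $5,960.00 = $71.52
Total: $584.26 + $119.20 + $71.52 = $774.98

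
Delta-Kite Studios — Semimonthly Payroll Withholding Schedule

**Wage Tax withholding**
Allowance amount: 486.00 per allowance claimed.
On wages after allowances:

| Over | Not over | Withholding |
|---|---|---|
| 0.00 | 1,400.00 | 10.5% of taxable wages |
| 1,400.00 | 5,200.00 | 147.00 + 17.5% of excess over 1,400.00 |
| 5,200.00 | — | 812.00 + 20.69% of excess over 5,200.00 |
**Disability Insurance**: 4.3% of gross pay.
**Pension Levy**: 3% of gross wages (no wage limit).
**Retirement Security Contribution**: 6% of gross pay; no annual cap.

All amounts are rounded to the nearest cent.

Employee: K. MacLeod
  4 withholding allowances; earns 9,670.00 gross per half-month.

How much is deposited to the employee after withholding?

7,049.26

Wage Tax: taxable = 9,670.00 − 4×486.00 = 7,726.00
  812.00 + 20.69% × (7,726.00 − 5,200.00) = 812.00 + 20.69% × 2,526.00 = 1,334.63
Disability Insurance: 4.3% × 9,670.00 = 415.81
Pension Levy: 3% × 9,670.00 = 290.10
Retirement Security Contribution: 6% × 9,670.00 = 580.20
Total withheld: 1,334.63 + 415.81 + 290.10 + 580.20 = 2,620.74
Net pay: 9,670.00 − 2,620.74 = 7,049.26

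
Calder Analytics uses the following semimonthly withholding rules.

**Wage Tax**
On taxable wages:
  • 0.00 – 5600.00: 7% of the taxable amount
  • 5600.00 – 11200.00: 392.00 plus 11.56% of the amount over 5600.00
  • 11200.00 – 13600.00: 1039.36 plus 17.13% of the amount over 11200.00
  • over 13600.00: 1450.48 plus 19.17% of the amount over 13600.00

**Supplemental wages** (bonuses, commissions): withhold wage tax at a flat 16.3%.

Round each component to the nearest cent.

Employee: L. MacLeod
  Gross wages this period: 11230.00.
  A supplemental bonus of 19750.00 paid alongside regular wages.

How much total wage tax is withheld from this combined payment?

Wage Tax: taxable = 11230.00
  1039.36 + 17.13% × (11230.00 − 11200.00) = 1039.36 + 17.13% × 30.00 = 1044.50
Supplemental (16.3% flat on bonus): 16.3% × 19750.00 = 3219.25
Total wage tax: 1044.50 + 3219.25 = 4263.75

4263.75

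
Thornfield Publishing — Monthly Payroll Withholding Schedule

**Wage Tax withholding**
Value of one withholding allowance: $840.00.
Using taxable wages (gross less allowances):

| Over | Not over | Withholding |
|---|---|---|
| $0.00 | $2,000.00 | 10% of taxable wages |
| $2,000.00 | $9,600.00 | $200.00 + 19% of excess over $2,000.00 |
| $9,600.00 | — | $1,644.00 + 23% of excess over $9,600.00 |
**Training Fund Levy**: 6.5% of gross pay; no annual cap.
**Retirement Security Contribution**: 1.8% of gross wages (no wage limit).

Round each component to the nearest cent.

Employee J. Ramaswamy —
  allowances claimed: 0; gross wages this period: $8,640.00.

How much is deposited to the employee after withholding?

Wage Tax: taxable = $8,640.00
  $200.00 + 19% × ($8,640.00 − $2,000.00) = $200.00 + 19% × $6,640.00 = $1,461.60
Training Fund Levy: 6.5% × $8,640.00 = $561.60
Retirement Security Contribution: 1.8% × $8,640.00 = $155.52
Total withheld: $1,461.60 + $561.60 + $155.52 = $2,178.72
Net pay: $8,640.00 − $2,178.72 = $6,461.28

$6,461.28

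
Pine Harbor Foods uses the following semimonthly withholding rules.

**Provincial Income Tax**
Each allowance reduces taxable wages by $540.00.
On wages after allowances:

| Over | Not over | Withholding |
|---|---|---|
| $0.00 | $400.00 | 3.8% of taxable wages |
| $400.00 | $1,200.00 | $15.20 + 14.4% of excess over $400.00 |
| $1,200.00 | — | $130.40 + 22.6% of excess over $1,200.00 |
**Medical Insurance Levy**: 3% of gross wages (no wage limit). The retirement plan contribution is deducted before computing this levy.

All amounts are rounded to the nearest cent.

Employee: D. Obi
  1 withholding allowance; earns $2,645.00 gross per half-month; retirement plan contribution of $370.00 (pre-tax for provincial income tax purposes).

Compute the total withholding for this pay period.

Provincial Income Tax: taxable = $2,645.00 − $370.00 − 1×$540.00 = $1,735.00
  $130.40 + 22.6% × ($1,735.00 − $1,200.00) = $130.40 + 22.6% × $535.00 = $251.31
Medical Insurance Levy: 3% × $2,275.00 = $68.25
Total: $251.31 + $68.25 = $319.56

$319.56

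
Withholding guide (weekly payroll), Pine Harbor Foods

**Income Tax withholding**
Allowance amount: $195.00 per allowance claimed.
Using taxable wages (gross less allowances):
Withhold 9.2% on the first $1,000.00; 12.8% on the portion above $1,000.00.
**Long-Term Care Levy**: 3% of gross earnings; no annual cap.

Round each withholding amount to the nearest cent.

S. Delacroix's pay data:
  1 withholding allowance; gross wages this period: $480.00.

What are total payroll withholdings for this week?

Income Tax: taxable = $480.00 − 1×$195.00 = $285.00
  9.2% × $285.00 = $26.22
Long-Term Care Levy: 3% × $480.00 = $14.40
Total: $26.22 + $14.40 = $40.62

$40.62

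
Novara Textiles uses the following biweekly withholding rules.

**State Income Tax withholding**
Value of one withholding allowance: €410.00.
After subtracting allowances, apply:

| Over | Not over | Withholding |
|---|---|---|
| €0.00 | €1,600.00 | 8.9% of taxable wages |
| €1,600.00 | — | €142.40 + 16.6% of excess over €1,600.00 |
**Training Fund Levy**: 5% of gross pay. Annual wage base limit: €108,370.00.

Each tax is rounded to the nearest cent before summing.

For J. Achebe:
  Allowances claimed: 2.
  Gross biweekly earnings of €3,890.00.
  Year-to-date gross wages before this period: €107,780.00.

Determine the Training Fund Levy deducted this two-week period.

Training Fund Levy: cap €108,370.00 − YTD €107,780.00 = €590.00 subject; 5% × €590.00 = €29.50

€29.50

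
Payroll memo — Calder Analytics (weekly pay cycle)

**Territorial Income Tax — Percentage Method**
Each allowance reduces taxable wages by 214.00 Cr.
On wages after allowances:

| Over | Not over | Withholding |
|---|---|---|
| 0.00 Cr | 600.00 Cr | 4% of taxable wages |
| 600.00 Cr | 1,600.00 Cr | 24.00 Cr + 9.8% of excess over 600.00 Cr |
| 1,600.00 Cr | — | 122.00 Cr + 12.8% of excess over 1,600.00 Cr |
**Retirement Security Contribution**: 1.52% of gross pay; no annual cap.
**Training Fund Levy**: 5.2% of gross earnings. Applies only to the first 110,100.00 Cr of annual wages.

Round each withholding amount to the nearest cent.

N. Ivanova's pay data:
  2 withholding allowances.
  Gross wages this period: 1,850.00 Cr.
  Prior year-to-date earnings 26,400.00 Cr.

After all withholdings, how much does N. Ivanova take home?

Territorial Income Tax: taxable = 1,850.00 Cr − 2×214.00 Cr = 1,422.00 Cr
  24.00 Cr + 9.8% × (1,422.00 Cr − 600.00 Cr) = 24.00 Cr + 9.8% × 822.00 Cr = 104.56 Cr
Retirement Security Contribution: 1.52% × 1,850.00 Cr = 28.12 Cr
Training Fund Levy: 5.2% × 1,850.00 Cr = 96.20 Cr
Total withheld: 104.56 Cr + 28.12 Cr + 96.20 Cr = 228.88 Cr
Net pay: 1,850.00 Cr − 228.88 Cr = 1,621.12 Cr

1,621.12 Cr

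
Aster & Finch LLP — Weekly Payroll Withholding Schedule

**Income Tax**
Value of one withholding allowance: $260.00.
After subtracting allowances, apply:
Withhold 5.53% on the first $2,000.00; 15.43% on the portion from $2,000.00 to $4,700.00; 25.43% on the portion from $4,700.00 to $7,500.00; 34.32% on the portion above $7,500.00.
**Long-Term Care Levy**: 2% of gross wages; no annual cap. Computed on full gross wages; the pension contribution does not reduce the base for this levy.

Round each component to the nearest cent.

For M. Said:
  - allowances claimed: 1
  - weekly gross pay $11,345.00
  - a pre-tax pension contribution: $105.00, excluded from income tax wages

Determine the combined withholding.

$2,660.49

Income Tax: taxable = $11,345.00 − $105.00 − 1×$260.00 = $10,980.00
  $1,239.25 + 34.32% × ($10,980.00 − $7,500.00) = $1,239.25 + 34.32% × $3,480.00 = $2,433.59
Long-Term Care Levy: 2% × $11,345.00 = $226.90
Total: $2,433.59 + $226.90 = $2,660.49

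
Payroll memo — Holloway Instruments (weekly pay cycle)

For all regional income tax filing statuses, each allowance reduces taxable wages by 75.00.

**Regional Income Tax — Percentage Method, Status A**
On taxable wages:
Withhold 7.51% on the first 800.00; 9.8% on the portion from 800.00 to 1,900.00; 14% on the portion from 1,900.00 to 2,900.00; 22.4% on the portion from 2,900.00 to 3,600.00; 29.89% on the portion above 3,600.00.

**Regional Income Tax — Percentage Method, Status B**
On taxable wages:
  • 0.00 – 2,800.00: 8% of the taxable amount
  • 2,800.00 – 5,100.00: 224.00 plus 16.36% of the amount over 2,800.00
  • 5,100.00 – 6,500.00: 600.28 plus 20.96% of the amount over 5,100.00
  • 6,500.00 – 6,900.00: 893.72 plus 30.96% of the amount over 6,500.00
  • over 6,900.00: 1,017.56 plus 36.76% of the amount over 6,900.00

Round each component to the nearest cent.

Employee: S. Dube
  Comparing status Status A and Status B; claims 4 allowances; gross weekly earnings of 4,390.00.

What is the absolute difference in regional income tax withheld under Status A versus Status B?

Regional Income Tax (Status A): taxable = 4,390.00 − 4×75.00 = 4,090.00
  464.68 + 29.89% × (4,090.00 − 3,600.00) = 464.68 + 29.89% × 490.00 = 611.14
Regional Income Tax (Status B): taxable = 4,390.00 − 4×75.00 = 4,090.00
  224.00 + 16.36% × (4,090.00 − 2,800.00) = 224.00 + 16.36% × 1,290.00 = 435.04
Difference: |611.14 − 435.04| = 176.10 (higher under Status A)

176.10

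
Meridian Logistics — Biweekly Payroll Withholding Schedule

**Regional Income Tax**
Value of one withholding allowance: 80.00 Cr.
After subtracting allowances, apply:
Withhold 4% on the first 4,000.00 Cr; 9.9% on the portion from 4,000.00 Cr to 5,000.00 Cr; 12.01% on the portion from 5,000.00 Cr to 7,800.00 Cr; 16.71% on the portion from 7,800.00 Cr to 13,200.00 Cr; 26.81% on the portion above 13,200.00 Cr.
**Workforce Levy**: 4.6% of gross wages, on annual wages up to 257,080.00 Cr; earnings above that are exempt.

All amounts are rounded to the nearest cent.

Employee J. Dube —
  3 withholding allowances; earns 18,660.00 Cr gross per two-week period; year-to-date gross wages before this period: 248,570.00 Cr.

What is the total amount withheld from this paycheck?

3,288.56 Cr

Regional Income Tax: taxable = 18,660.00 Cr − 3×80.00 Cr = 18,420.00 Cr
  1,497.62 Cr + 26.81% × (18,420.00 Cr − 13,200.00 Cr) = 1,497.62 Cr + 26.81% × 5,220.00 Cr = 2,897.10 Cr
Workforce Levy: cap 257,080.00 Cr − YTD 248,570.00 Cr = 8,510.00 Cr subject; 4.6% × 8,510.00 Cr = 391.46 Cr
Total: 2,897.10 Cr + 391.46 Cr = 3,288.56 Cr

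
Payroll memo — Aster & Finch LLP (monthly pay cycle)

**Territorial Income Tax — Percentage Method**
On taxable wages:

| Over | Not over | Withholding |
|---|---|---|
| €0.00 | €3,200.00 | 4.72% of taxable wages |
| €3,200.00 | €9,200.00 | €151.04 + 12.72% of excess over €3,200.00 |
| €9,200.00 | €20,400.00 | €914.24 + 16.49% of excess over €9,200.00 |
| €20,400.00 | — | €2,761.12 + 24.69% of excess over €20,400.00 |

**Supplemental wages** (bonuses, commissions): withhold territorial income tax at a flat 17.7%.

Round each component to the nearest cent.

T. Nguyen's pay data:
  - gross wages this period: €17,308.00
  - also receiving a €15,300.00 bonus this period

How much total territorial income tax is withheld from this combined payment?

€4,959.35

Territorial Income Tax: taxable = €17,308.00
  €914.24 + 16.49% × (€17,308.00 − €9,200.00) = €914.24 + 16.49% × €8,108.00 = €2,251.25
Supplemental (17.7% flat on bonus): 17.7% × €15,300.00 = €2,708.10
Total territorial income tax: €2,251.25 + €2,708.10 = €4,959.35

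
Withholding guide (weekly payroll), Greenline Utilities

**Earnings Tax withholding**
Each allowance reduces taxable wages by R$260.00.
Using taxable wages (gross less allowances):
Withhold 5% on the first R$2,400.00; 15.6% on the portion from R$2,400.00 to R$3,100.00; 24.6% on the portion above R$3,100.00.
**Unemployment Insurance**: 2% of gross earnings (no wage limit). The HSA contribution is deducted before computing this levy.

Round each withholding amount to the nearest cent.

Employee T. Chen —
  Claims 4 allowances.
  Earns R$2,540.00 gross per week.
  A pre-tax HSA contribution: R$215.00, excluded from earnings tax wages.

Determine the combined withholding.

Earnings Tax: taxable = R$2,540.00 − R$215.00 − 4×R$260.00 = R$1,285.00
  5% × R$1,285.00 = R$64.25
Unemployment Insurance: 2% × R$2,325.00 = R$46.50
Total: R$64.25 + R$46.50 = R$110.75

R$110.75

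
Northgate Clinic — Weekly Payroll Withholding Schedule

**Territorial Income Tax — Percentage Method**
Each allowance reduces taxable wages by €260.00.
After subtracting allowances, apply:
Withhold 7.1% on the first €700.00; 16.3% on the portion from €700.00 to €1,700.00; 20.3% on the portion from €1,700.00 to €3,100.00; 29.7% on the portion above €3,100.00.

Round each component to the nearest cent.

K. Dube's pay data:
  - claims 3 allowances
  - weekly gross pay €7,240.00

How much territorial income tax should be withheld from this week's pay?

€1,494.82

Territorial Income Tax: taxable = €7,240.00 − 3×€260.00 = €6,460.00
  €496.90 + 29.7% × (€6,460.00 − €3,100.00) = €496.90 + 29.7% × €3,360.00 = €1,494.82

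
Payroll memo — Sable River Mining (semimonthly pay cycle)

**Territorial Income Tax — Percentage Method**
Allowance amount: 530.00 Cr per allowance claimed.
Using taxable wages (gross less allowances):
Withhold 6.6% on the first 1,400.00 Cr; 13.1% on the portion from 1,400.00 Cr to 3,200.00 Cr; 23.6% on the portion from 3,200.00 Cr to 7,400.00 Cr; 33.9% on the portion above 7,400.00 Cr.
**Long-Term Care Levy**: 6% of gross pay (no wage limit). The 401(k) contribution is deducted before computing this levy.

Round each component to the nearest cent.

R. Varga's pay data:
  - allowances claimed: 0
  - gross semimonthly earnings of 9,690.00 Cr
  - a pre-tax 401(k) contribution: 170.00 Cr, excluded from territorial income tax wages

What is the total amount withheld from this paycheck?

Territorial Income Tax: taxable = 9,690.00 Cr − 170.00 Cr = 9,520.00 Cr
  1,319.40 Cr + 33.9% × (9,520.00 Cr − 7,400.00 Cr) = 1,319.40 Cr + 33.9% × 2,120.00 Cr = 2,038.08 Cr
Long-Term Care Levy: 6% × 9,520.00 Cr = 571.20 Cr
Total: 2,038.08 Cr + 571.20 Cr = 2,609.28 Cr

2,609.28 Cr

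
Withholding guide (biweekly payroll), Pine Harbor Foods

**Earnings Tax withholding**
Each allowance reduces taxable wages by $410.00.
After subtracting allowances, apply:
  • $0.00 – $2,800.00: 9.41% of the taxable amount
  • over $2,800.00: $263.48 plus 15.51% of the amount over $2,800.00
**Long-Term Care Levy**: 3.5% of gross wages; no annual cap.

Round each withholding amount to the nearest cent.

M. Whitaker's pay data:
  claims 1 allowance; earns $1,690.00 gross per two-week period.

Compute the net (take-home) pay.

$1,510.40

Earnings Tax: taxable = $1,690.00 − 1×$410.00 = $1,280.00
  9.41% × $1,280.00 = $120.45
Long-Term Care Levy: 3.5% × $1,690.00 = $59.15
Total withheld: $120.45 + $59.15 = $179.60
Net pay: $1,690.00 − $179.60 = $1,510.40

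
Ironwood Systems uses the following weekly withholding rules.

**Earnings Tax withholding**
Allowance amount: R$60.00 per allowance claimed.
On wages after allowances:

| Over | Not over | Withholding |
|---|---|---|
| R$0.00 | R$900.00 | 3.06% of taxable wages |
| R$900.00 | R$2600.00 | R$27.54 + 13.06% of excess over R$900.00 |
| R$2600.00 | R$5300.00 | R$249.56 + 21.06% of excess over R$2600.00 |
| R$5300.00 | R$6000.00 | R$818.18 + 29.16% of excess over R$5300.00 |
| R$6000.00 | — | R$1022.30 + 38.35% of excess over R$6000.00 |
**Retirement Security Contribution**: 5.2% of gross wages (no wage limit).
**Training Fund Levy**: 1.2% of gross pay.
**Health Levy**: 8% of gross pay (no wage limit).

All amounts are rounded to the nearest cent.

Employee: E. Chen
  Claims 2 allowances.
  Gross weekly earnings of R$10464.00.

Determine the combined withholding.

Earnings Tax: taxable = R$10464.00 − 2×R$60.00 = R$10344.00
  R$1022.30 + 38.35% × (R$10344.00 − R$6000.00) = R$1022.30 + 38.35% × R$4344.00 = R$2688.22
Retirement Security Contribution: 5.2% × R$10464.00 = R$544.13
Training Fund Levy: 1.2% × R$10464.00 = R$125.57
Health Levy: 8% × R$10464.00 = R$837.12
Total: R$2688.22 + R$544.13 + R$125.57 + R$837.12 = R$4195.04

R$4195.04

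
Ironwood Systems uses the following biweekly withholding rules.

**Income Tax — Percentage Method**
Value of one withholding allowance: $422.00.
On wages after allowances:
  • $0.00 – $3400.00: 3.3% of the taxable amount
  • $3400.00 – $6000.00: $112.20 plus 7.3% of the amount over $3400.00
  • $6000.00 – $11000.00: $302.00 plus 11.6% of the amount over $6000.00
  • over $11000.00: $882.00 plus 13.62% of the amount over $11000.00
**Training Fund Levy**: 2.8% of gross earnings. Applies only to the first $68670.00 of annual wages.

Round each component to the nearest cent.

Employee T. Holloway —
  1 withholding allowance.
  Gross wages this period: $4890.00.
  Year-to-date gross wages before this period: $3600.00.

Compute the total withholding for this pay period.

Income Tax: taxable = $4890.00 − 1×$422.00 = $4468.00
  $112.20 + 7.3% × ($4468.00 − $3400.00) = $112.20 + 7.3% × $1068.00 = $190.16
Training Fund Levy: 2.8% × $4890.00 = $136.92
Total: $190.16 + $136.92 = $327.08

$327.08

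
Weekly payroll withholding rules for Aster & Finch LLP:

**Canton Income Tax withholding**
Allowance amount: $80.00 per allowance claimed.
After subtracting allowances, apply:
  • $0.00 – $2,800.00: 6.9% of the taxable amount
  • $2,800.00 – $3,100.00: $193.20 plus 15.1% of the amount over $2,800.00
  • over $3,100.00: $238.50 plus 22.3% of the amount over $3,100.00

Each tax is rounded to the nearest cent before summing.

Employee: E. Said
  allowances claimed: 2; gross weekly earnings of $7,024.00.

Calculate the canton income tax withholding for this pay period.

Canton Income Tax: taxable = $7,024.00 − 2×$80.00 = $6,864.00
  $238.50 + 22.3% × ($6,864.00 − $3,100.00) = $238.50 + 22.3% × $3,764.00 = $1,077.87

$1,077.87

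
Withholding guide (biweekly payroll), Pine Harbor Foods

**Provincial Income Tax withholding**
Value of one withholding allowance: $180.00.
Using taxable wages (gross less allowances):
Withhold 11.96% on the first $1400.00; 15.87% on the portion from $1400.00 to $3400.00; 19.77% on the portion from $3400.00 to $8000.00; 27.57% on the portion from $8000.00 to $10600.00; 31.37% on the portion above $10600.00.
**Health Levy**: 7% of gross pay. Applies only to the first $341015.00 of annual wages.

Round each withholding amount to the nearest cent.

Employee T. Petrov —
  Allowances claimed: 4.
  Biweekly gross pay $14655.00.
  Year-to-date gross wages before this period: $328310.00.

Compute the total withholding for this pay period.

$4046.62

Provincial Income Tax: taxable = $14655.00 − 4×$180.00 = $13935.00
  $2111.08 + 31.37% × ($13935.00 − $10600.00) = $2111.08 + 31.37% × $3335.00 = $3157.27
Health Levy: cap $341015.00 − YTD $328310.00 = $12705.00 subject; 7% × $12705.00 = $889.35
Total: $3157.27 + $889.35 = $4046.62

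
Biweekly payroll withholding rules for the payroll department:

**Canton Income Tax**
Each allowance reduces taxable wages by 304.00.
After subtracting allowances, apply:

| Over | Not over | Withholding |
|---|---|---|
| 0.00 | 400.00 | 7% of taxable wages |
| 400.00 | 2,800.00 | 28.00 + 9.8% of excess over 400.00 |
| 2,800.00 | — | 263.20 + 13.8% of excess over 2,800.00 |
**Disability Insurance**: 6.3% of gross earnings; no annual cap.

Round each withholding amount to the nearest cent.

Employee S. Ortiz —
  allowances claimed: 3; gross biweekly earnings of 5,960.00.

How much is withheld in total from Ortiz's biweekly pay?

948.90

Canton Income Tax: taxable = 5,960.00 − 3×304.00 = 5,048.00
  263.20 + 13.8% × (5,048.00 − 2,800.00) = 263.20 + 13.8% × 2,248.00 = 573.42
Disability Insurance: 6.3% × 5,960.00 = 375.48
Total: 573.42 + 375.48 = 948.90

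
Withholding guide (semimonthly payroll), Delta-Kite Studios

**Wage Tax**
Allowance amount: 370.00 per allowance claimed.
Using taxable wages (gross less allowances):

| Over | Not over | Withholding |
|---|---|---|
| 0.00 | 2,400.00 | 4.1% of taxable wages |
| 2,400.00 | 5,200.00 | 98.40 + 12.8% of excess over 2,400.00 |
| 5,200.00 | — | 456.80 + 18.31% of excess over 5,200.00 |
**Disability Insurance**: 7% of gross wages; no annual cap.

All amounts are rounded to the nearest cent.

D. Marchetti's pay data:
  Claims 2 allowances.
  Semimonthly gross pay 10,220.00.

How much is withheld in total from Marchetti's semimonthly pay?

1,955.87

Wage Tax: taxable = 10,220.00 − 2×370.00 = 9,480.00
  456.80 + 18.31% × (9,480.00 − 5,200.00) = 456.80 + 18.31% × 4,280.00 = 1,240.47
Disability Insurance: 7% × 10,220.00 = 715.40
Total: 1,240.47 + 715.40 = 1,955.87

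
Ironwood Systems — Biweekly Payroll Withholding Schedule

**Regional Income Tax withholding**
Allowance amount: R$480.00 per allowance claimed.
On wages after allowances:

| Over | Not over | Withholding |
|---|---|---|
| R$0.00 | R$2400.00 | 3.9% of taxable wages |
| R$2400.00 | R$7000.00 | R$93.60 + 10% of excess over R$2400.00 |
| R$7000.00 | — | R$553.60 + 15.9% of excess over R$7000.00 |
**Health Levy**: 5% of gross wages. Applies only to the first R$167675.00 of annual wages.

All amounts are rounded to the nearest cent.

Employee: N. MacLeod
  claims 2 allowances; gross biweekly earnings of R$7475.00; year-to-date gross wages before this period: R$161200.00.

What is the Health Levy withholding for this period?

R$323.75

Health Levy: cap R$167675.00 − YTD R$161200.00 = R$6475.00 subject; 5% × R$6475.00 = R$323.75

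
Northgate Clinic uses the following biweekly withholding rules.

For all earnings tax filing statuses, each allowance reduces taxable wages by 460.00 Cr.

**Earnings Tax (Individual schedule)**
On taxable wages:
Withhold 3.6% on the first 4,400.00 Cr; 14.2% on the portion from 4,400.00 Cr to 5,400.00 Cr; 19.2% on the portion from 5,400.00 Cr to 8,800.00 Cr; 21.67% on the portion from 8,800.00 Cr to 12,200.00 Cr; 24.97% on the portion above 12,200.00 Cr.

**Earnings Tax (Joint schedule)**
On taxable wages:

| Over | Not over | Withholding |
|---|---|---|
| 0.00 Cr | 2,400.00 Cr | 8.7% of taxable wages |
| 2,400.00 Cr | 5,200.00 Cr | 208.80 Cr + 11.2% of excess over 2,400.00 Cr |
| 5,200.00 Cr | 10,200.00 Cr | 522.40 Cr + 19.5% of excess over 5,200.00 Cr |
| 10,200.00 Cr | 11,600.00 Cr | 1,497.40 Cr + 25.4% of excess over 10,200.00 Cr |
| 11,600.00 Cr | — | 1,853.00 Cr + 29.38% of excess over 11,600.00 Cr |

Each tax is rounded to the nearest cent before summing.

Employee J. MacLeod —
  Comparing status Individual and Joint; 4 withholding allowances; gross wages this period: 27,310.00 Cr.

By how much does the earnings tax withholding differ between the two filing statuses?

Earnings Tax (Individual): taxable = 27,310.00 Cr − 4×460.00 Cr = 25,470.00 Cr
  1,689.98 Cr + 24.97% × (25,470.00 Cr − 12,200.00 Cr) = 1,689.98 Cr + 24.97% × 13,270.00 Cr = 5,003.50 Cr
Earnings Tax (Joint): taxable = 27,310.00 Cr − 4×460.00 Cr = 25,470.00 Cr
  1,853.00 Cr + 29.38% × (25,470.00 Cr − 11,600.00 Cr) = 1,853.00 Cr + 29.38% × 13,870.00 Cr = 5,928.01 Cr
Difference: |5,003.50 Cr − 5,928.01 Cr| = 924.51 Cr (higher under Joint)

924.51 Cr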